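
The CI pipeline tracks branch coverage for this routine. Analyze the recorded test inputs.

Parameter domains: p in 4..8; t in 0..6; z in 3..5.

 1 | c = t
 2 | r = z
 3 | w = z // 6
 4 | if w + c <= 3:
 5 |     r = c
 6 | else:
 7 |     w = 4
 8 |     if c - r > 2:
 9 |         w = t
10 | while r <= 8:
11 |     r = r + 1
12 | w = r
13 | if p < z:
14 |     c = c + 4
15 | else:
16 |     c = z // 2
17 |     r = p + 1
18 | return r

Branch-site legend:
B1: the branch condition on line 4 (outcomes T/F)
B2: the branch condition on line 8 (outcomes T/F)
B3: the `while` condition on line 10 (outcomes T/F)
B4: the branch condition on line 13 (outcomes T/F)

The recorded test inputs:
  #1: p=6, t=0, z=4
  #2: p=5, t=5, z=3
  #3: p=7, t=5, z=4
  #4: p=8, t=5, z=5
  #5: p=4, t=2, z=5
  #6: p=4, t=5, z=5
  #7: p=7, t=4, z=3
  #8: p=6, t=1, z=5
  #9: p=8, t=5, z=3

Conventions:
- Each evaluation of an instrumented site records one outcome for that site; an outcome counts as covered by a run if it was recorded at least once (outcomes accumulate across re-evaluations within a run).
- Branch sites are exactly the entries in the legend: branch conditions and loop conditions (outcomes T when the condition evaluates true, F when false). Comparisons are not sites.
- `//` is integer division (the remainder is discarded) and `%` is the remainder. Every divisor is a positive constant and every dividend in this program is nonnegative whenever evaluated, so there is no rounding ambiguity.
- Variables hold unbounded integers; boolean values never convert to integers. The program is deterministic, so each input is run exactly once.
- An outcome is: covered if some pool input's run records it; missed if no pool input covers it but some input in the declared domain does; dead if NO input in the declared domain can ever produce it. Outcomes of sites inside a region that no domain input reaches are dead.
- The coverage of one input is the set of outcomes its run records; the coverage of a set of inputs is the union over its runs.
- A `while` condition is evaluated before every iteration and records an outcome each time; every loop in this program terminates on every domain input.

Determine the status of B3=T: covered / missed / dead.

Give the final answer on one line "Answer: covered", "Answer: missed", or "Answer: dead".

B3=T is recorded by pool input(s) 1, 2, 3, 4, 5, 6, 7, 8, 9 -> covered

Answer: covered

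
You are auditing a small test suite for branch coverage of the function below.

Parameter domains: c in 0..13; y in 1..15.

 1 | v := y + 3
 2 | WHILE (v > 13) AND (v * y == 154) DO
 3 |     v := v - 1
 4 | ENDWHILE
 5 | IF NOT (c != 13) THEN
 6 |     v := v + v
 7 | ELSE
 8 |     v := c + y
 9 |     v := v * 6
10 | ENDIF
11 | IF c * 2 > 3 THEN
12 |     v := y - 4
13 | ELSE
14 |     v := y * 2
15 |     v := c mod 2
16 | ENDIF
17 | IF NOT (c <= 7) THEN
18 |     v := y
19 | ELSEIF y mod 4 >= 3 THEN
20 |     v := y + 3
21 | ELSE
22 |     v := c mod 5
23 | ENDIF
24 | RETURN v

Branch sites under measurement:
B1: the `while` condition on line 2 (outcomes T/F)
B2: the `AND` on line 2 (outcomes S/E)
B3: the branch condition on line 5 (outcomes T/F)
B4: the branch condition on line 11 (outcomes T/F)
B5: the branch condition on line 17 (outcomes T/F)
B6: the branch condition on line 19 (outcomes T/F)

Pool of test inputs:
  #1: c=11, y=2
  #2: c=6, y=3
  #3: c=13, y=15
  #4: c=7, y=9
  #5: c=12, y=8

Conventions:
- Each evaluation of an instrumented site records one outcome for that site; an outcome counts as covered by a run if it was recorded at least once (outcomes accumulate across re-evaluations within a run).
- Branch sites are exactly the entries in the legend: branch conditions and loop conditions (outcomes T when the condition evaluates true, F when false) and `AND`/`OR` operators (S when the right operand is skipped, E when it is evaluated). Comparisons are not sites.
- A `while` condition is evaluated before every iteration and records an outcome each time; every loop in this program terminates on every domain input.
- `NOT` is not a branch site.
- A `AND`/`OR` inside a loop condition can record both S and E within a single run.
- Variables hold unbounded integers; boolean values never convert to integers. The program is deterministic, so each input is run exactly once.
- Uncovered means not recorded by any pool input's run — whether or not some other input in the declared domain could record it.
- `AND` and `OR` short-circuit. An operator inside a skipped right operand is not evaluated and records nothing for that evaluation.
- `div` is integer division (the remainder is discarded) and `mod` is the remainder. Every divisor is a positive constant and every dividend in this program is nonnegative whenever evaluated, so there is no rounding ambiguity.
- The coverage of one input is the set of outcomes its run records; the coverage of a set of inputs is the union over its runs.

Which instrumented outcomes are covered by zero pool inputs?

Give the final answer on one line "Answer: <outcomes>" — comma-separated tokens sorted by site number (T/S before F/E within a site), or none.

#1 (c=11, y=2) -> B2->S, B1->F, B3->F, B4->T, B5->T; covered: B1=F, B2=S, B3=F, B4=T, B5=T
#2 (c=6, y=3) -> B2->S, B1->F, B3->F, B4->T, B5->F, B6->T; covered: B1=F, B2=S, B3=F, B4=T, B5=F, B6=T
#3 (c=13, y=15) -> B2->E, B1->F, B3->T, B4->T, B5->T; covered: B1=F, B2=E, B3=T, B4=T, B5=T
#4 (c=7, y=9) -> B2->S, B1->F, B3->F, B4->T, B5->F, B6->F; covered: B1=F, B2=S, B3=F, B4=T, B5=F, B6=F
#5 (c=12, y=8) -> B2->S, B1->F, B3->F, B4->T, B5->T; covered: B1=F, B2=S, B3=F, B4=T, B5=T
union over the pool: B1=F, B2=S, B2=E, B3=T, B3=F, B4=T, B5=T, B5=F, B6=T, B6=F
uncovered (2 of 12): B1=T, B4=F

Answer: B1=T, B4=F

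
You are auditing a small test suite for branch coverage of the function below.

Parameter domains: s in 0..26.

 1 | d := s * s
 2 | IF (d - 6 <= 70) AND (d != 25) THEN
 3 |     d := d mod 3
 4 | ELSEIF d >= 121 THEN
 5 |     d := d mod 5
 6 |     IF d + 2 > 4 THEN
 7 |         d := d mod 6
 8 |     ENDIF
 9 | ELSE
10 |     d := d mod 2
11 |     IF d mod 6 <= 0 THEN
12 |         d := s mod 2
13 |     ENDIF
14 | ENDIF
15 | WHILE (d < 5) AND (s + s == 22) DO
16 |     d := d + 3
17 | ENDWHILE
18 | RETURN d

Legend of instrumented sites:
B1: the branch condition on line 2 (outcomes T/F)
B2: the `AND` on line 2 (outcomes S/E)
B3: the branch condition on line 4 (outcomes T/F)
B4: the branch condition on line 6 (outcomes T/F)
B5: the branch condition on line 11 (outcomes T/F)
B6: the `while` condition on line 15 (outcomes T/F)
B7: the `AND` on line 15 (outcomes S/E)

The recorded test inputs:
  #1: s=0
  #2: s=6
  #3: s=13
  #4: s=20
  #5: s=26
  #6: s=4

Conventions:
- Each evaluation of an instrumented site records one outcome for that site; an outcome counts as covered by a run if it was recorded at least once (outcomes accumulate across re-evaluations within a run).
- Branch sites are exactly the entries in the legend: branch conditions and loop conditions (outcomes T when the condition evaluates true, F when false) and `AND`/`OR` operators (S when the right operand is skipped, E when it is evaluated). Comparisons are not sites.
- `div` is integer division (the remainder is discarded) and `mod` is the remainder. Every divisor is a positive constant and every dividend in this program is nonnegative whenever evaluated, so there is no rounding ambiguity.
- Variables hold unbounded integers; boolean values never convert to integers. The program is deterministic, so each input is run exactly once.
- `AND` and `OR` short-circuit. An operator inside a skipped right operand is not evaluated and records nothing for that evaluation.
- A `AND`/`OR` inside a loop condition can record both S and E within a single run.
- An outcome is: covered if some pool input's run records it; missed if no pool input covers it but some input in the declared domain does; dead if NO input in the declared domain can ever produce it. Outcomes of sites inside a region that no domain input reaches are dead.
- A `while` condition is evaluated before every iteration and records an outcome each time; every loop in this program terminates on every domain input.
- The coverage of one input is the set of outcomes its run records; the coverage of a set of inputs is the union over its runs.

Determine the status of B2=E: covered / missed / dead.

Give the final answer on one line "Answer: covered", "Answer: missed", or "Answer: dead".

B2=E is recorded by pool input(s) 1, 2, 6 -> covered

Answer: covered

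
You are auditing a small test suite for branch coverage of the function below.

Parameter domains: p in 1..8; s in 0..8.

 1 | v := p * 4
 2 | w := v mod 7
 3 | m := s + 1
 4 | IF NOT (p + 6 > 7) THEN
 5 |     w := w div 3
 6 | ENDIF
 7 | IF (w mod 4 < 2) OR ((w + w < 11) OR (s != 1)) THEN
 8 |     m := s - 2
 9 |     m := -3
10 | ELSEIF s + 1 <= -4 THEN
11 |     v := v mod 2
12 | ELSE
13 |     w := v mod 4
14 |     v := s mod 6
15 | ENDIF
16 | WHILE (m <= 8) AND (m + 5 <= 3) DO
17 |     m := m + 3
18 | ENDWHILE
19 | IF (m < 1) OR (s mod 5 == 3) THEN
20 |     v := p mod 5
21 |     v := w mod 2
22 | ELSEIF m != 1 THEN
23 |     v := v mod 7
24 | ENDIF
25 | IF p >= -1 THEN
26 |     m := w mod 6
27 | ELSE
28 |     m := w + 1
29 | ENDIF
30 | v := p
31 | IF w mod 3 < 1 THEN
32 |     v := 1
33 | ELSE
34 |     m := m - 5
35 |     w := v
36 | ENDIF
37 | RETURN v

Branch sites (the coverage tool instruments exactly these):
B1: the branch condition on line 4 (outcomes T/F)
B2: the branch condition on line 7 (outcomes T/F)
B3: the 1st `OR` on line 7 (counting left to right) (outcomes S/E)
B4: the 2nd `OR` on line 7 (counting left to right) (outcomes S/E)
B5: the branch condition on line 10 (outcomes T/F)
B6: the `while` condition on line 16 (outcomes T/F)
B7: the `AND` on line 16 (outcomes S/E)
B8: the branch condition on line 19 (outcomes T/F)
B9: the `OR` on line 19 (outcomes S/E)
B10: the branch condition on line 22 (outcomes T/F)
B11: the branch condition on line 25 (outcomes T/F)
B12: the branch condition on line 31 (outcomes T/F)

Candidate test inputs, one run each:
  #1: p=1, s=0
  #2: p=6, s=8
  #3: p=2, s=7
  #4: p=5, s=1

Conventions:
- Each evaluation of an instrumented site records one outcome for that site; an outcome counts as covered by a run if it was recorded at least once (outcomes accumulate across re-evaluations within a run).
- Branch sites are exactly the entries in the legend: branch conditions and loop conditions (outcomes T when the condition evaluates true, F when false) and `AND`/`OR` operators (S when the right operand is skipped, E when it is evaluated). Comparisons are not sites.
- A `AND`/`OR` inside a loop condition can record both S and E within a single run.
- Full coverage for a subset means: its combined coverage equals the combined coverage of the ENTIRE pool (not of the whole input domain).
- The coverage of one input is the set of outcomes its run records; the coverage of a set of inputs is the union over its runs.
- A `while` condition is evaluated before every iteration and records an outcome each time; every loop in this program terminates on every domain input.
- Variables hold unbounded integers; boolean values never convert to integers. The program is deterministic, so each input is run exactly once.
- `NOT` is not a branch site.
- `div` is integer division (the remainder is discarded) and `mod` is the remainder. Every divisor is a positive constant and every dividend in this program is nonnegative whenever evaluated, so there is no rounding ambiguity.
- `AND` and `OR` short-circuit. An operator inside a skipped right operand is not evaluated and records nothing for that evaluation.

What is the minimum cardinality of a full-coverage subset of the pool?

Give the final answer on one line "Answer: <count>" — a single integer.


run #1 (p=1, s=0) runs B1->T, B3->S, B2->T, B7->E, B6->T, B7->E, B6->F, B9->S, B8->T, B11->T, B12->F; records B1=T, B2=T, B3=S, B6=T, B6=F, B7=E, B8=T, B9=S, B11=T, B12=F
run #2 (p=6, s=8) runs B1->F, B3->E, B4->S, B2->T, B7->E, B6->T, B7->E, B6->F, B9->S, B8->T, B11->T, B12->T; records B1=F, B2=T, B3=E, B4=S, B6=T, B6=F, B7=E, B8=T, B9=S, B11=T, B12=T
run #3 (p=2, s=7) runs B1->F, B3->S, B2->T, B7->E, B6->T, B7->E, B6->F, B9->S, B8->T, B11->T, B12->F; records B1=F, B2=T, B3=S, B6=T, B6=F, B7=E, B8=T, B9=S, B11=T, B12=F
run #4 (p=5, s=1) runs B1->F, B3->E, B4->E, B2->F, B5->F, B7->E, B6->F, B9->E, B8->F, B10->T, B11->T, B12->T; records B1=F, B2=F, B3=E, B4=E, B5=F, B6=F, B7=E, B8=F, B9=E, B10=T, B11=T, B12=T
pool-wide coverage (20 outcomes): B1=T, B1=F, B2=T, B2=F, B3=S, B3=E, B4=S, B4=E, B5=F, B6=T, B6=F, B7=E, B8=T, B8=F, B9=S, B9=E, B10=T, B11=T, B12=T, B12=F
size 1 is not enough: best union over all size-1 subsets is 12/20
size 2 is not enough: best union over all size-2 subsets is 19/20
the canonical winner is {1, 2, 4}: size 3, full 20-outcome coverage, earliest index list among size-3 covers
Answer: 3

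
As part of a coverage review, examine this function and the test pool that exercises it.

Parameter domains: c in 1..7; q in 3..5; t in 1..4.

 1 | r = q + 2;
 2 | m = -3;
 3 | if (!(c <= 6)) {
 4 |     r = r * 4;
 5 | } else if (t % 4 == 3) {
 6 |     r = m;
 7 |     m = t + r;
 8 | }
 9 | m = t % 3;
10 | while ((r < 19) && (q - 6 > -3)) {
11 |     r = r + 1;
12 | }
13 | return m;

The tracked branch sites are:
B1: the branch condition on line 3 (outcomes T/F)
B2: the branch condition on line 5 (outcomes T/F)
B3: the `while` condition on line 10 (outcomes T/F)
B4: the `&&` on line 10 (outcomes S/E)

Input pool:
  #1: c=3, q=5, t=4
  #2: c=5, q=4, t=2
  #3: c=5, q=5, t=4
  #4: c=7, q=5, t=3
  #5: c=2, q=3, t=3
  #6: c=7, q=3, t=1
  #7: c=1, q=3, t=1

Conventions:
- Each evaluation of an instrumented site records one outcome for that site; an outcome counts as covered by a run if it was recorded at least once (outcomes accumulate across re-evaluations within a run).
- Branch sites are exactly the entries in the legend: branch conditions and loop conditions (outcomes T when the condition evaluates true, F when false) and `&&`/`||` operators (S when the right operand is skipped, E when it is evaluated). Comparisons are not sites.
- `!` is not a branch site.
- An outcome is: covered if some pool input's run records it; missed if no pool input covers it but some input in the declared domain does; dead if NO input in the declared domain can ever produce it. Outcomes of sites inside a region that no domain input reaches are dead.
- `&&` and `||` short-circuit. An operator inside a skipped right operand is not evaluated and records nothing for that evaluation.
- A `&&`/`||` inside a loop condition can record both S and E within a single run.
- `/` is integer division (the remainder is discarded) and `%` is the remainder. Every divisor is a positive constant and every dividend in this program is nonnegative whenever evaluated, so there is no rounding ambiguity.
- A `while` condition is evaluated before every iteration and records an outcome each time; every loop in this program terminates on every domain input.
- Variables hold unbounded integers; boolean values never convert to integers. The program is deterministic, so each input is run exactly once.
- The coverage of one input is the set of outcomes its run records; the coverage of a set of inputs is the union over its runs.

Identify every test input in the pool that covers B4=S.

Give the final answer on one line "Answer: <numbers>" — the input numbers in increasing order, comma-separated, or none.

input #1 (c=3, q=5, t=4): covers B4=S
input #2 (c=5, q=4, t=2): covers B4=S
input #3 (c=5, q=5, t=4): covers B4=S
input #4 (c=7, q=5, t=3): covers B4=S
input #5 (c=2, q=3, t=3): misses B4=S
input #6 (c=7, q=3, t=1): covers B4=S
input #7 (c=1, q=3, t=1): misses B4=S

Answer: 1, 2, 3, 4, 6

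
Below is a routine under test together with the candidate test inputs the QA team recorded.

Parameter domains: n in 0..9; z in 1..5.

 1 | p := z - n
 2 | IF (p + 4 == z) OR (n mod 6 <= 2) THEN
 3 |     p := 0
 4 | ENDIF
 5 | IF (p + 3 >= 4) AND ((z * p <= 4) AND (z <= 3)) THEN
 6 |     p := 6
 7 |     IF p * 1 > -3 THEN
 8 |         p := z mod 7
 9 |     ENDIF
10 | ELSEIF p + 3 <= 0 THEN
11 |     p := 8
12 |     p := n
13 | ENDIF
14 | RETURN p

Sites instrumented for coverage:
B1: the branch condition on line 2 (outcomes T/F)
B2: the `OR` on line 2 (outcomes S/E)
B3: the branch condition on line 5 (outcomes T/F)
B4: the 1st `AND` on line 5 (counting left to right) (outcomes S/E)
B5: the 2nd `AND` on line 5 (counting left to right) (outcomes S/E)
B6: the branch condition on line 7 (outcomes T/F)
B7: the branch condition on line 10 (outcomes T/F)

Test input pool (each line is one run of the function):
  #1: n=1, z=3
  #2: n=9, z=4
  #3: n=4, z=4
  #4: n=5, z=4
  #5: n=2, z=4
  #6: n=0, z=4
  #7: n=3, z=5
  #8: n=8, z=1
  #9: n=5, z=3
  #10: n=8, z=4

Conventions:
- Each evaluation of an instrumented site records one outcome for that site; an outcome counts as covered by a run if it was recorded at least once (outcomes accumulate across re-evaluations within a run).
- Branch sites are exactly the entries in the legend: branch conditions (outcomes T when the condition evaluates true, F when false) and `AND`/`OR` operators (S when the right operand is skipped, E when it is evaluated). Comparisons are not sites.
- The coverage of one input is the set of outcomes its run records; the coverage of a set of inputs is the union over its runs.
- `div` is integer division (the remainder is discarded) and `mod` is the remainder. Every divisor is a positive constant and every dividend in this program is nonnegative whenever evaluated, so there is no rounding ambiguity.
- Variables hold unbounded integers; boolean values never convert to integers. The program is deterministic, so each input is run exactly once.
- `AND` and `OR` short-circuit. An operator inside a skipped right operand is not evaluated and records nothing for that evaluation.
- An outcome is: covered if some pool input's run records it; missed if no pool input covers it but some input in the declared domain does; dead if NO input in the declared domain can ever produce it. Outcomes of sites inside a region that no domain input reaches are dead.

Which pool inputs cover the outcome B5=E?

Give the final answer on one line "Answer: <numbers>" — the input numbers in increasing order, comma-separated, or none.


input #1 (n=1, z=3): does not produce B5=E
input #2 (n=9, z=4): does not produce B5=E
input #3 (n=4, z=4): does not produce B5=E
input #4 (n=5, z=4): does not produce B5=E
input #5 (n=2, z=4): does not produce B5=E
input #6 (n=0, z=4): does not produce B5=E
input #7 (n=3, z=5): does not produce B5=E
input #8 (n=8, z=1): does not produce B5=E
input #9 (n=5, z=3): does not produce B5=E
input #10 (n=8, z=4): does not produce B5=E
Answer: none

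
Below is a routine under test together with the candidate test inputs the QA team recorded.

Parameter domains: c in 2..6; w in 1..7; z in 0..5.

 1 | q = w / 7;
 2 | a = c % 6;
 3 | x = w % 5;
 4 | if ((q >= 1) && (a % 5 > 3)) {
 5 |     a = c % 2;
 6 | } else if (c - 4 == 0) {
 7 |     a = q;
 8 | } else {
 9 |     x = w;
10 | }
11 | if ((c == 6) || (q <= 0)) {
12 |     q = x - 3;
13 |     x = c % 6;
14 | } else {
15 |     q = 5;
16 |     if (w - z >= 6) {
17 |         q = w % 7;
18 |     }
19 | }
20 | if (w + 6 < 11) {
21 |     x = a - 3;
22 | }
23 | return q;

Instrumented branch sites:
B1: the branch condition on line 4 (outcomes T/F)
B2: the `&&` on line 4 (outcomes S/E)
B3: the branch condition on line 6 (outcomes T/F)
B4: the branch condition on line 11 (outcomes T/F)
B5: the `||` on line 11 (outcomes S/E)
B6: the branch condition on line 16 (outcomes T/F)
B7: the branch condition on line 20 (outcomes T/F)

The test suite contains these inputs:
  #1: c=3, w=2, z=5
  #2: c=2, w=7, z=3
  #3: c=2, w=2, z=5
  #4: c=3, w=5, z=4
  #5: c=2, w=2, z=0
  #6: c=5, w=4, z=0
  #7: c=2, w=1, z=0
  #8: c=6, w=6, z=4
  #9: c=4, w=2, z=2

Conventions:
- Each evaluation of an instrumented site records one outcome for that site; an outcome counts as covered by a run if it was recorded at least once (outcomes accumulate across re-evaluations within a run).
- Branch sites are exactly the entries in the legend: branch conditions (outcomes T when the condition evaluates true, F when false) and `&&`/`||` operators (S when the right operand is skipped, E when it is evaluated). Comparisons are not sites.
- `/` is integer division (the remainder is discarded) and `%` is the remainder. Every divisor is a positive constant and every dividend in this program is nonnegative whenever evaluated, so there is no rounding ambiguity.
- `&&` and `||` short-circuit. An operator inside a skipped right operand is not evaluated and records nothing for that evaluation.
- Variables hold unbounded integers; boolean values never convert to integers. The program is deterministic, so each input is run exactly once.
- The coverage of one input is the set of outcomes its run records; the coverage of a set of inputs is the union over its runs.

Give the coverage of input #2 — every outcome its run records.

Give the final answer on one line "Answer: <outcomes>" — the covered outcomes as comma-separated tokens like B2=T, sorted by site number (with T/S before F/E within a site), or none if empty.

Simulating input #2 (c=2, w=7, z=3) step by step:
  B2->E, B1->F, B3->F, B5->E, B4->F, B6->F, B7->F
collecting distinct outcomes: B1=F, B2=E, B3=F, B4=F, B5=E, B6=F, B7=F

Answer: B1=F, B2=E, B3=F, B4=F, B5=E, B6=F, B7=F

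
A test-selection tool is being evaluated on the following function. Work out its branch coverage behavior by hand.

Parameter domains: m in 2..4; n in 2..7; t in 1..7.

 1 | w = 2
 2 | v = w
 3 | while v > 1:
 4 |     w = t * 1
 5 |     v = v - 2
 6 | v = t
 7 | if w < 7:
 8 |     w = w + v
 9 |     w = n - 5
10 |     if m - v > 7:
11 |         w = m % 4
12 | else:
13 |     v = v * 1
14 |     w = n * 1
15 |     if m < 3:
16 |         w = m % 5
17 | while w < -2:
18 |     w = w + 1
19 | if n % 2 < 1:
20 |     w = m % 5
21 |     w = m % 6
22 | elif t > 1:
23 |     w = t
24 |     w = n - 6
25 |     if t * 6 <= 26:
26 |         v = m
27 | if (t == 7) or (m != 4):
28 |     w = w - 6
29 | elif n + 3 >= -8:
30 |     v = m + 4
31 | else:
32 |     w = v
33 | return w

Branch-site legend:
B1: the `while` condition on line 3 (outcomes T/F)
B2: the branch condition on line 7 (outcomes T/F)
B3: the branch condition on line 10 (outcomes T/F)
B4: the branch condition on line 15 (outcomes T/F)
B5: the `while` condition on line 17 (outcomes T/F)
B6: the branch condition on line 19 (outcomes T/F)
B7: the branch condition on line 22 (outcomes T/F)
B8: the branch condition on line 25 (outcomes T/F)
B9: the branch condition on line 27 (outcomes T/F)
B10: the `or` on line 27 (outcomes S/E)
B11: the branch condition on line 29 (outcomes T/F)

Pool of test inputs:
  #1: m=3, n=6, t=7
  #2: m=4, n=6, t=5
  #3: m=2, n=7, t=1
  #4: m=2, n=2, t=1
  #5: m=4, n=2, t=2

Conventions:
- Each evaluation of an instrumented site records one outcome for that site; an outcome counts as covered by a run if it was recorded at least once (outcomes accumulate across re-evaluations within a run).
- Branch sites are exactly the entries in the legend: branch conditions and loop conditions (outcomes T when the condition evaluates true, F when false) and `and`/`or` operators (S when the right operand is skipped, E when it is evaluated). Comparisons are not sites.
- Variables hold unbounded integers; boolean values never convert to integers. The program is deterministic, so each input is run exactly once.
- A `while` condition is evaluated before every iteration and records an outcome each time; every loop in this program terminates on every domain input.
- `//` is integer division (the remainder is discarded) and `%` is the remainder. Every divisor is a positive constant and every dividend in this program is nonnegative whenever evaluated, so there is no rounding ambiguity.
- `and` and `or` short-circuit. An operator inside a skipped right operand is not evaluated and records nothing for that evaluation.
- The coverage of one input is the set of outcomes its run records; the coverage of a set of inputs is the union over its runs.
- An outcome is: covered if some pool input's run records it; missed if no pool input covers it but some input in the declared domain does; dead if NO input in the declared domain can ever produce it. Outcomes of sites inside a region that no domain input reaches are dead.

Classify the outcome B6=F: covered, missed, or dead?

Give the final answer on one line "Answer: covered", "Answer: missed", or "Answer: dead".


B6=F is recorded by pool input(s) 3 -> covered
Answer: covered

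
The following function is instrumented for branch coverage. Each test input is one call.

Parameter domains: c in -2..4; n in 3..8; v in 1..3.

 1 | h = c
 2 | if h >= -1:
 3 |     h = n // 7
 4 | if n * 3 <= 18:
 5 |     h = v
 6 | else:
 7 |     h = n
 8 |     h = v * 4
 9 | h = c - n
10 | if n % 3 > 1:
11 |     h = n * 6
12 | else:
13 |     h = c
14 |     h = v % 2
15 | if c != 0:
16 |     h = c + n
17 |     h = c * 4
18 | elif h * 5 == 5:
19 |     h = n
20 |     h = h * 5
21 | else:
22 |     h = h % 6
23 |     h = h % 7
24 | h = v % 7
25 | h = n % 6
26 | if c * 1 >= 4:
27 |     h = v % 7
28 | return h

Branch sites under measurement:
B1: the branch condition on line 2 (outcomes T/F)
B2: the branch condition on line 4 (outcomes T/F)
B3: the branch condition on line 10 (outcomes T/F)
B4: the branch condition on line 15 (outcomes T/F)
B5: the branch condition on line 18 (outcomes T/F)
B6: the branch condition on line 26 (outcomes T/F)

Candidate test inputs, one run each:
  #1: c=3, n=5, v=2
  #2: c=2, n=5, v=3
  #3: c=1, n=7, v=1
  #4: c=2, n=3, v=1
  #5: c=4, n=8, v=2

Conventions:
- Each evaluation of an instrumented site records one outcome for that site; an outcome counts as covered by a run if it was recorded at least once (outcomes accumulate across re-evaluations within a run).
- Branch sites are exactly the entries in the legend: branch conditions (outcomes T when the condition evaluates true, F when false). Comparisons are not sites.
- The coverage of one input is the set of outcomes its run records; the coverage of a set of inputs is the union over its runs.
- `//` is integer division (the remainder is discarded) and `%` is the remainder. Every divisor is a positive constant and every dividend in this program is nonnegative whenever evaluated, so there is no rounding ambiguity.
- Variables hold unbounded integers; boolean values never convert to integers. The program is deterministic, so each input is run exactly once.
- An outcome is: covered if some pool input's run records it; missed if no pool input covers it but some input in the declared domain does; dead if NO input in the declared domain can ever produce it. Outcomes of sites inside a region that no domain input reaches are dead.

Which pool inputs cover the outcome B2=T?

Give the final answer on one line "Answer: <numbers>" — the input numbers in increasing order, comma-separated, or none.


input #1 (c=3, n=5, v=2): covers B2=T
input #2 (c=2, n=5, v=3): covers B2=T
input #3 (c=1, n=7, v=1): misses B2=T
input #4 (c=2, n=3, v=1): covers B2=T
input #5 (c=4, n=8, v=2): misses B2=T
Answer: 1, 2, 4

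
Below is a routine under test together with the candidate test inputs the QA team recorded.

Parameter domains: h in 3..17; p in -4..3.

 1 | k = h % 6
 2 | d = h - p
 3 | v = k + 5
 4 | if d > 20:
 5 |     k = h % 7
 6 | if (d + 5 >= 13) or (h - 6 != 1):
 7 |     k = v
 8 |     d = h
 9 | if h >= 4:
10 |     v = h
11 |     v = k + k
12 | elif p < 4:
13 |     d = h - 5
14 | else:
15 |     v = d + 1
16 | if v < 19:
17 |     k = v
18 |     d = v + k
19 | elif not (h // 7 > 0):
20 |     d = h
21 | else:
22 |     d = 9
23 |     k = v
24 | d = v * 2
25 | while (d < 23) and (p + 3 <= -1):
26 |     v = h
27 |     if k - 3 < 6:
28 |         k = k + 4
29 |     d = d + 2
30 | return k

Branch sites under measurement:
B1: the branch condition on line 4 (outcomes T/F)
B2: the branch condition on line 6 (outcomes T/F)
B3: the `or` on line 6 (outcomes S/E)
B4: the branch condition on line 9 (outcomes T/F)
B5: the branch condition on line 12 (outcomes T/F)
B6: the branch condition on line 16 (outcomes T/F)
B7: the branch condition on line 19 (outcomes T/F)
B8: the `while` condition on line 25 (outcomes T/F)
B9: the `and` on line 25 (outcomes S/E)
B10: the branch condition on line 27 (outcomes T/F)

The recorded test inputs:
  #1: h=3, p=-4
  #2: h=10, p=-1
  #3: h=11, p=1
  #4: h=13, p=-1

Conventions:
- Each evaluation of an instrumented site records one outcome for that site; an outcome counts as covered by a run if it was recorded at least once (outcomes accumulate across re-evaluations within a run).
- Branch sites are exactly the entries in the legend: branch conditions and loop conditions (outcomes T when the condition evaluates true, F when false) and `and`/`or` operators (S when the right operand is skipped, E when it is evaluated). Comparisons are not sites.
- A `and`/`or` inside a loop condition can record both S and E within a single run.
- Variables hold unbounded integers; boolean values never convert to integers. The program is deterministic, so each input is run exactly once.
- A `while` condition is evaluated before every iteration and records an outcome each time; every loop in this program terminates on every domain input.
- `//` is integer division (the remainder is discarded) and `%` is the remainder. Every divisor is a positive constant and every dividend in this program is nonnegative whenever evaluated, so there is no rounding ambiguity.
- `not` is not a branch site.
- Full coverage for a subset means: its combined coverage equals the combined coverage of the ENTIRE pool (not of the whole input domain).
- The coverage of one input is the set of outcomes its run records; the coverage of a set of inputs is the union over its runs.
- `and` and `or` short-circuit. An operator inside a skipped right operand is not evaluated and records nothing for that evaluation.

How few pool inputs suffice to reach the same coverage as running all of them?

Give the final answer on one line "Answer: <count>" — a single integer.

test 1 (h=3, p=-4) fires B1->F, B3->E, B2->T, B4->F, B5->T, B6->T, B9->E, B8->T, B10->T, B9->E, B8->T, B10->F, B9->E, B8->T, ...; hits B1=F, B2=T, B3=E, B4=F, B5=T, B6=T, B8=T, B8=F, B9=S, B9=E, B10=T, B10=F
test 2 (h=10, p=-1) fires B1->F, B3->S, B2->T, B4->T, B6->T, B9->S, B8->F; hits B1=F, B2=T, B3=S, B4=T, B6=T, B8=F, B9=S
test 3 (h=11, p=1) fires B1->F, B3->S, B2->T, B4->T, B6->F, B7->F, B9->S, B8->F; hits B1=F, B2=T, B3=S, B4=T, B6=F, B7=F, B8=F, B9=S
test 4 (h=13, p=-1) fires B1->F, B3->S, B2->T, B4->T, B6->T, B9->S, B8->F; hits B1=F, B2=T, B3=S, B4=T, B6=T, B8=F, B9=S
together the pool reaches 16 outcomes: B1=F, B2=T, B3=S, B3=E, B4=T, B4=F, B5=T, B6=T, B6=F, B7=F, B8=T, B8=F, B9=S, B9=E, B10=T, B10=F
every size-1 subset falls short of the 16 outcomes (best: 12/16)
the canonical winner is {1, 3}: size 2, full 16-outcome coverage, earliest index list among size-2 covers

Answer: 2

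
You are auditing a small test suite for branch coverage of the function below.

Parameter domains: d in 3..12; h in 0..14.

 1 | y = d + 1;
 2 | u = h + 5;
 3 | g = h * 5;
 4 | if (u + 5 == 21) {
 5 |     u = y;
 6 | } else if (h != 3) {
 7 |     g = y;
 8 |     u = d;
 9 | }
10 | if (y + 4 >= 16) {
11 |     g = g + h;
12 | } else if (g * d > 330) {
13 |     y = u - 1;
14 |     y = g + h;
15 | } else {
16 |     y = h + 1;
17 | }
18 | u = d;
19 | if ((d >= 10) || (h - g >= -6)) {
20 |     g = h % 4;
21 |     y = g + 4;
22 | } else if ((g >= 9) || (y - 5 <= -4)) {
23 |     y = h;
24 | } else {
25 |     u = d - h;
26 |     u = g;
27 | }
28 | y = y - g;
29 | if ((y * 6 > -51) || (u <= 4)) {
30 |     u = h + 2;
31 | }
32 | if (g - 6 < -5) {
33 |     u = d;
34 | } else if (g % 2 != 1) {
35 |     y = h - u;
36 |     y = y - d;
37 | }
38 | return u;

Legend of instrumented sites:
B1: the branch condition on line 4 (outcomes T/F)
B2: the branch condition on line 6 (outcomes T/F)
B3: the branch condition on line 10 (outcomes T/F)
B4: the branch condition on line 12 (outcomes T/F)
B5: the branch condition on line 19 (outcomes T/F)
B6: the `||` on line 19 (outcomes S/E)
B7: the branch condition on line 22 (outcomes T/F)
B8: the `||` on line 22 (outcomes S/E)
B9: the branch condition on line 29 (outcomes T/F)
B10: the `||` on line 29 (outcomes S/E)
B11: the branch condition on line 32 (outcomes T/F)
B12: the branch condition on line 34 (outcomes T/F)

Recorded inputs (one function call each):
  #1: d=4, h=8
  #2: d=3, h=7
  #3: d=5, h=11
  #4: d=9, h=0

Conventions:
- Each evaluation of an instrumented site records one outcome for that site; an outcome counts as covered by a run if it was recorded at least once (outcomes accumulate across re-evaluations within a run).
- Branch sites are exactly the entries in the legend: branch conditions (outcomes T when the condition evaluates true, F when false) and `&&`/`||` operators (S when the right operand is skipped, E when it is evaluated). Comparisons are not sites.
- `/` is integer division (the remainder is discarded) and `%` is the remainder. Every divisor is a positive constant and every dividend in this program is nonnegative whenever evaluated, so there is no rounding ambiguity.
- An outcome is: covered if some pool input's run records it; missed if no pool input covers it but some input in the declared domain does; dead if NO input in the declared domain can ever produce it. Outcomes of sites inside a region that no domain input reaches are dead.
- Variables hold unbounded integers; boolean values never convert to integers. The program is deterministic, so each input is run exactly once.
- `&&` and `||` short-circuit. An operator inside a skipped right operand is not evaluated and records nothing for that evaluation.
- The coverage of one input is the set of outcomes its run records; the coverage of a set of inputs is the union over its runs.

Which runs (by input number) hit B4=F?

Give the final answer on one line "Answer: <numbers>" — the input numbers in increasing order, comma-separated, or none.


input #1 (d=4, h=8): produces B4=F
input #2 (d=3, h=7): produces B4=F
input #3 (d=5, h=11): produces B4=F
input #4 (d=9, h=0): produces B4=F
Answer: 1, 2, 3, 4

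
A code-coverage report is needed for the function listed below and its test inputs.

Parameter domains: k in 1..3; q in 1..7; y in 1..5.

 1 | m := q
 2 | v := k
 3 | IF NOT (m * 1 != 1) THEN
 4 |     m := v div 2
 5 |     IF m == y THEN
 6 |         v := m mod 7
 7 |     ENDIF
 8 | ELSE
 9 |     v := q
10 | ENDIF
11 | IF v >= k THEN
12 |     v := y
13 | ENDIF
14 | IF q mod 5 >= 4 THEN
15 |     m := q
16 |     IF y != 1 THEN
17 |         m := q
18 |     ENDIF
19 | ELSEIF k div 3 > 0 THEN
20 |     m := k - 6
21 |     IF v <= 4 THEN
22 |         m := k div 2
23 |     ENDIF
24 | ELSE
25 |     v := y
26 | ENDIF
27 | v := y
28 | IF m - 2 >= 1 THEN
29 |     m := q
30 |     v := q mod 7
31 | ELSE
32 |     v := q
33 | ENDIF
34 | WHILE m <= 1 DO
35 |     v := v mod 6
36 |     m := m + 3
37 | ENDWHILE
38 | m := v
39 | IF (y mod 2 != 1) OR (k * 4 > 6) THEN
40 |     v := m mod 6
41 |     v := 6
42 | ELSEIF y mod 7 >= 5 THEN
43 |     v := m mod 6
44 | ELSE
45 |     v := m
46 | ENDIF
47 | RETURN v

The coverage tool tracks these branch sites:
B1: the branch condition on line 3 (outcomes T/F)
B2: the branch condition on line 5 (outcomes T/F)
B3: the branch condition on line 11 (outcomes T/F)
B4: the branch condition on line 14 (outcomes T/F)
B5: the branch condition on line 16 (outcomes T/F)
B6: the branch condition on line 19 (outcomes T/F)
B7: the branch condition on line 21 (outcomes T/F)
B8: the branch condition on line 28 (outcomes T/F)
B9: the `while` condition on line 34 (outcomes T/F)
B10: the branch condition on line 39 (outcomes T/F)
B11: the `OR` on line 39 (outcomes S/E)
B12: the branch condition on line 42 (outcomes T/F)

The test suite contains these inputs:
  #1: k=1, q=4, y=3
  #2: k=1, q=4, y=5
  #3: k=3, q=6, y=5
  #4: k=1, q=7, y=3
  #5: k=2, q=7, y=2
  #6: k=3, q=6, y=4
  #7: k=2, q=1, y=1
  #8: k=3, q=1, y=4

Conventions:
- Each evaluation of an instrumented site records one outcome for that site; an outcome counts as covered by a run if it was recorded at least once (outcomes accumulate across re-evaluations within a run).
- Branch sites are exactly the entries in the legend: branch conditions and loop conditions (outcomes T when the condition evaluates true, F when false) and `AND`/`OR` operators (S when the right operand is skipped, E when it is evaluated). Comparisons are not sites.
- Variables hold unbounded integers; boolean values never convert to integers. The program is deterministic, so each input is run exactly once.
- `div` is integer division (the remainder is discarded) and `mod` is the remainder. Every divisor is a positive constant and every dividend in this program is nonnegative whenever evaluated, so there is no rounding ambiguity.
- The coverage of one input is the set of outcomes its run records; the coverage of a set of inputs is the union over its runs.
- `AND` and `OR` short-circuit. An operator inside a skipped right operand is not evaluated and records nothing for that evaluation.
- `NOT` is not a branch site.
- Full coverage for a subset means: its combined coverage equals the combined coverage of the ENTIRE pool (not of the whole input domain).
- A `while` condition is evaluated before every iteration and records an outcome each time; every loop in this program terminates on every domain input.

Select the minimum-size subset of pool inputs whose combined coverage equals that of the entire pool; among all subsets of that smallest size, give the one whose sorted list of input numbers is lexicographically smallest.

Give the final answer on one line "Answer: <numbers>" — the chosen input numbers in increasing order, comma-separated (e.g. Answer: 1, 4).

test 1 (k=1, q=4, y=3) fires B1->F, B3->T, B4->T, B5->T, B8->T, B9->F, B11->E, B10->F, B12->F; hits B1=F, B3=T, B4=T, B5=T, B8=T, B9=F, B10=F, B11=E, B12=F
test 2 (k=1, q=4, y=5) fires B1->F, B3->T, B4->T, B5->T, B8->T, B9->F, B11->E, B10->F, B12->T; hits B1=F, B3=T, B4=T, B5=T, B8=T, B9=F, B10=F, B11=E, B12=T
test 3 (k=3, q=6, y=5) fires B1->F, B3->T, B4->F, B6->T, B7->F, B8->F, B9->T, B9->T, B9->F, B11->E, B10->T; hits B1=F, B3=T, B4=F, B6=T, B7=F, B8=F, B9=T, B9=F, B10=T, B11=E
test 4 (k=1, q=7, y=3) fires B1->F, B3->T, B4->F, B6->F, B8->T, B9->F, B11->E, B10->F, B12->F; hits B1=F, B3=T, B4=F, B6=F, B8=T, B9=F, B10=F, B11=E, B12=F
test 5 (k=2, q=7, y=2) fires B1->F, B3->T, B4->F, B6->F, B8->T, B9->F, B11->S, B10->T; hits B1=F, B3=T, B4=F, B6=F, B8=T, B9=F, B10=T, B11=S
test 6 (k=3, q=6, y=4) fires B1->F, B3->T, B4->F, B6->T, B7->T, B8->F, B9->T, B9->F, B11->S, B10->T; hits B1=F, B3=T, B4=F, B6=T, B7=T, B8=F, B9=T, B9=F, B10=T, B11=S
test 7 (k=2, q=1, y=1) fires B1->T, B2->T, B3->F, B4->F, B6->F, B8->F, B9->T, B9->F, B11->E, B10->T; hits B1=T, B2=T, B3=F, B4=F, B6=F, B8=F, B9=T, B9=F, B10=T, B11=E
test 8 (k=3, q=1, y=4) fires B1->T, B2->F, B3->T, B4->F, B6->T, B7->T, B8->F, B9->T, B9->F, B11->S, B10->T; hits B1=T, B2=F, B3=T, B4=F, B6=T, B7=T, B8=F, B9=T, B9=F, B10=T, B11=S
together the pool reaches 23 outcomes: B1=T, B1=F, B2=T, B2=F, B3=T, B3=F, B4=T, B4=F, B5=T, B6=T, B6=F, B7=T, B7=F, B8=T, B8=F, B9=T, B9=F, B10=T, B10=F, B11=S, B11=E, B12=T, B12=F
no size-1 subset reaches all 23 outcomes (best union: 11/23)
no size-2 subset reaches all 23 outcomes (best union: 18/23)
no size-3 subset reaches all 23 outcomes (best union: 21/23)
no size-4 subset reaches all 23 outcomes (best union: 22/23)
at size 5, {1, 2, 3, 7, 8} reaches all 23 outcomes; every lexicographically earlier size-5 subset fails

Answer: 1, 2, 3, 7, 8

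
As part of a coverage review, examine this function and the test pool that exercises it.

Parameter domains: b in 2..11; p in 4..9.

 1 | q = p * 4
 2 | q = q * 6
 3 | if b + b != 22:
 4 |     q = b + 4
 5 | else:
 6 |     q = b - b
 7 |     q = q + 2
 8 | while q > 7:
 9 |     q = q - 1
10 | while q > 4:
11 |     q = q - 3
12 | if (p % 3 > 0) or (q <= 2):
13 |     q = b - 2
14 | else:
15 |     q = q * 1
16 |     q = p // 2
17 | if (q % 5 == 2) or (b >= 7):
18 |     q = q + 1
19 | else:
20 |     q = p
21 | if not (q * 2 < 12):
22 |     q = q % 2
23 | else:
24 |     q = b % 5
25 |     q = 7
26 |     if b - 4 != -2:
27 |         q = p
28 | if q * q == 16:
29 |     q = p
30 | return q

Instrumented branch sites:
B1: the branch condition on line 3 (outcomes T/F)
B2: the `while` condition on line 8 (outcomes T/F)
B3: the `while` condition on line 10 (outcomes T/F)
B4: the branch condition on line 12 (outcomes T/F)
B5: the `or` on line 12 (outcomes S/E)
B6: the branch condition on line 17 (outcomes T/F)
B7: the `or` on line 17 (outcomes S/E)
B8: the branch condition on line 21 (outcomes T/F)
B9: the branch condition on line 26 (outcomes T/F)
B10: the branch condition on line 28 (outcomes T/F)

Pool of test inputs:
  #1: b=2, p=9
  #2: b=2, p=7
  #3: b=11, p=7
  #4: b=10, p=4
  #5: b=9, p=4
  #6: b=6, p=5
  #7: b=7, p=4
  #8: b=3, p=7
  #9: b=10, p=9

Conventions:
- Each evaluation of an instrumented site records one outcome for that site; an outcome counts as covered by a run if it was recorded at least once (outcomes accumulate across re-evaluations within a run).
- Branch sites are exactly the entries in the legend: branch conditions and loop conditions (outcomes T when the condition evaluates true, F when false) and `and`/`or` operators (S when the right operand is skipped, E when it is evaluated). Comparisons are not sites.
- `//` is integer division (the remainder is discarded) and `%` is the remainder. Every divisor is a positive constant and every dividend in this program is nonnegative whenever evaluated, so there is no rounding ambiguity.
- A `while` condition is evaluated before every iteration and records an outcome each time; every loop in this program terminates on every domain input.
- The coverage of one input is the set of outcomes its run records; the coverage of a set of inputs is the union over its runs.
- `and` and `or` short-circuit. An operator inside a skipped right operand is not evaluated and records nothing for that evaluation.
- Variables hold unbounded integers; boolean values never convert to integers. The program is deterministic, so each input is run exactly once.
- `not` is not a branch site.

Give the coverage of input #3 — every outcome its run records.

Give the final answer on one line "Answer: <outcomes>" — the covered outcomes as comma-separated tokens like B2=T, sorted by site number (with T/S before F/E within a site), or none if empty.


Running input #3 (b=11, p=7), event by event:
  B1->F, B2->F, B3->F, B5->S, B4->T, B7->E, B6->T, B8->T, B10->F
collecting distinct outcomes: B1=F, B2=F, B3=F, B4=T, B5=S, B6=T, B7=E, B8=T, B10=F
Answer: B1=F, B2=F, B3=F, B4=T, B5=S, B6=T, B7=E, B8=T, B10=F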